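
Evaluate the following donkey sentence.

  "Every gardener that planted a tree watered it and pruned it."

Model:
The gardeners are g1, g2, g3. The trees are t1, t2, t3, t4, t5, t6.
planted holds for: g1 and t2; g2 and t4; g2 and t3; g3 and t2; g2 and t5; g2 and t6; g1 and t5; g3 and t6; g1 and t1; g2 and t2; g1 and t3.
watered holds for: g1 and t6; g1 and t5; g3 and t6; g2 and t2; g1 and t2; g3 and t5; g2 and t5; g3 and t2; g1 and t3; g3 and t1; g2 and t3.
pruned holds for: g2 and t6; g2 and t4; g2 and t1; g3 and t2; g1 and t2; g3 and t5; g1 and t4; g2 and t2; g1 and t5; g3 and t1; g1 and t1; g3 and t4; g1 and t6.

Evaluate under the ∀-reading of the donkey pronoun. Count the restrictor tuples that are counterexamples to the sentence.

7

"it" takes "a tree" as antecedent — a donkey pronoun bound across the clause boundary.
Strong reading: for every (g,t) with planted(g,t), watered(g,t) ∧ pruned(g,t).
Restrictor pairs: (g1,t1) ✗  (g1,t2) ✓  (g1,t3) ✗  (g1,t5) ✓  (g2,t2) ✓  (g2,t3) ✗  (g2,t4) ✗  (g2,t5) ✗  (g2,t6) ✗  (g3,t2) ✓  (g3,t6) ✗
Counterexamples (restrictor pairs failing the scope): 7.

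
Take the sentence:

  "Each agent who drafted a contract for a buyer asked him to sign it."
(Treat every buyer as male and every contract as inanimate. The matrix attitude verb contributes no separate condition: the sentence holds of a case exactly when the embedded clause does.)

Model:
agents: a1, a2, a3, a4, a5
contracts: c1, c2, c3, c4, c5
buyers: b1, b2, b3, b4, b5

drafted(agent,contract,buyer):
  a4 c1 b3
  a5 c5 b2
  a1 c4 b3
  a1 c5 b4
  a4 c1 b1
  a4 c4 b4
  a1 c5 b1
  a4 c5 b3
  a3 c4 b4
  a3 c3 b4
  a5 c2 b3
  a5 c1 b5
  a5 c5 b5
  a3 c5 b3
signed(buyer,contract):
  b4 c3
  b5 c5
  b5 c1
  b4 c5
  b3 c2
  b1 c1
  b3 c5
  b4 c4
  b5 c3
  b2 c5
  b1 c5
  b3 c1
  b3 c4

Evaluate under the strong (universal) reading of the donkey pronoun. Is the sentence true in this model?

"him" takes "a buyer" as antecedent and "it" takes "a contract"; both are donkey pronouns co-varying with the restrictor.
Strong reading: for every (a,c,b) with drafted(a,c,b), signed(b,c).
Restrictor triples: (a1,c4,b3)→signed(b3,c4) ✓  (a1,c5,b1)→signed(b1,c5) ✓  (a1,c5,b4)→signed(b4,c5) ✓  (a3,c3,b4)→signed(b4,c3) ✓  (a3,c4,b4)→signed(b4,c4) ✓  (a3,c5,b3)→signed(b3,c5) ✓  (a4,c1,b1)→signed(b1,c1) ✓  (a4,c1,b3)→signed(b3,c1) ✓  (a4,c4,b4)→signed(b4,c4) ✓  (a4,c5,b3)→signed(b3,c5) ✓  (a5,c1,b5)→signed(b5,c1) ✓  (a5,c2,b3)→signed(b3,c2) ✓  (a5,c5,b2)→signed(b2,c5) ✓  (a5,c5,b5)→signed(b5,c5) ✓
Every restrictor triple satisfies the scope.

True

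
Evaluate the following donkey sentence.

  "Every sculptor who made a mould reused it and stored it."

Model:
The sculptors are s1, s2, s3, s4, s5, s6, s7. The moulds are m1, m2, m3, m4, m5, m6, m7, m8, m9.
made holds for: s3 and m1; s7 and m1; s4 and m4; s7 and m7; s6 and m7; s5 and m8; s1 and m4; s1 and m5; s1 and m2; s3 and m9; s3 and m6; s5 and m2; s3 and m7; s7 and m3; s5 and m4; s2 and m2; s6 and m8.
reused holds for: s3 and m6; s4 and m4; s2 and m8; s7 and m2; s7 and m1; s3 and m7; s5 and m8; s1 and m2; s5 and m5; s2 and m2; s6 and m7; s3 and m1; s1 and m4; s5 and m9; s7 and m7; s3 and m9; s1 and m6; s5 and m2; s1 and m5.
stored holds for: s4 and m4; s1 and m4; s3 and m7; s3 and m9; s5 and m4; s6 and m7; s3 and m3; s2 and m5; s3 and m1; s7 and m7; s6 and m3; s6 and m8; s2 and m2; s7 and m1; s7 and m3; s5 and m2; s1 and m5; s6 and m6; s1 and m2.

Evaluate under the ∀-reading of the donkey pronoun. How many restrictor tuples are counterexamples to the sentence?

5

"it" takes "a mould" as antecedent — a donkey pronoun bound across the clause boundary.
Strong reading: for every (s,m) with made(s,m), reused(s,m) ∧ stored(s,m).
Restrictor pairs: (s1,m2) ✓  (s1,m4) ✓  (s1,m5) ✓  (s2,m2) ✓  (s3,m1) ✓  (s3,m6) ✗  (s3,m7) ✓  (s3,m9) ✓  (s4,m4) ✓  (s5,m2) ✓  (s5,m4) ✗  (s5,m8) ✗  (s6,m7) ✓  (s6,m8) ✗  (s7,m1) ✓  (s7,m3) ✗  (s7,m7) ✓
Counterexamples (restrictor pairs failing the scope): 5.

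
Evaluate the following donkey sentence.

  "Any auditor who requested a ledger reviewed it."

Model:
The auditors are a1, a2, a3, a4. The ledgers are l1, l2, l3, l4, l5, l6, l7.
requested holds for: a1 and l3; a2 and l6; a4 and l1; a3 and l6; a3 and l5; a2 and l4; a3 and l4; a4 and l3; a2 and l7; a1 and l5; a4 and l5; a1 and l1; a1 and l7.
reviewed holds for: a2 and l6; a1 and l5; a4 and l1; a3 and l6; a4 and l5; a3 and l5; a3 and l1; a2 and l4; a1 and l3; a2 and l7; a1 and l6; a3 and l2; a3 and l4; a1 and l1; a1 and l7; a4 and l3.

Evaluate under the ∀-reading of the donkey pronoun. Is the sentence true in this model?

"it" takes "a ledger" as antecedent — a donkey pronoun bound across the clause boundary.
Strong reading: for every (a,l) with requested(a,l), reviewed(a,l).
Restrictor pairs: (a1,l1) ✓  (a1,l3) ✓  (a1,l5) ✓  (a1,l7) ✓  (a2,l4) ✓  (a2,l6) ✓  (a2,l7) ✓  (a3,l4) ✓  (a3,l5) ✓  (a3,l6) ✓  (a4,l1) ✓  (a4,l3) ✓  (a4,l5) ✓
Every restrictor pair satisfies the scope.

True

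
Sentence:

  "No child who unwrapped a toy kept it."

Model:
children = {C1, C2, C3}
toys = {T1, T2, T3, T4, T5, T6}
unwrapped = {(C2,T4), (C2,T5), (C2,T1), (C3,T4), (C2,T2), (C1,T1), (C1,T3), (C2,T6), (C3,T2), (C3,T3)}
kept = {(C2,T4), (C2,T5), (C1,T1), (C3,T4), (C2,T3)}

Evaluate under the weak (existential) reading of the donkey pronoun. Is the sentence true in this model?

"it" takes "a toy" as antecedent — a donkey pronoun bound across the clause boundary.
Truth condition: for no (c,t) with unwrapped(c,t) does kept(c,t) hold.
Restrictor pairs — does the scope hold? (C1,T1):holds  (C1,T3):fails  (C2,T1):fails  (C2,T2):fails  (C2,T4):holds  (C2,T5):holds  (C2,T6):fails  (C3,T2):fails  (C3,T3):fails  (C3,T4):holds
Scope holds for 4 pair(s), so the sentence is false.

False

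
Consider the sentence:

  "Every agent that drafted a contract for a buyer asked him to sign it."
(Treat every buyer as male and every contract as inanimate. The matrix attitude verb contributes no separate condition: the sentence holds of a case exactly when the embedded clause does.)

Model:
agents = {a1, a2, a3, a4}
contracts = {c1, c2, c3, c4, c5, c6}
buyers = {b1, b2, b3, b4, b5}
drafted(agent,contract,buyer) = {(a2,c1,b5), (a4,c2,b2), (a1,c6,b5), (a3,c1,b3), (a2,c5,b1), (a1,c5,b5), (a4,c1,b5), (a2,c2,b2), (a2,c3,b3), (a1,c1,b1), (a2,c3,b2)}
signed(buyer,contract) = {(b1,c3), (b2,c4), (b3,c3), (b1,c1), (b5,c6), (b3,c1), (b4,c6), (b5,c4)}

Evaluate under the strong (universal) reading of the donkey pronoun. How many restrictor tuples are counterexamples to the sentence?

7

"him" takes "a buyer" as antecedent and "it" takes "a contract"; both are donkey pronouns co-varying with the restrictor.
Strong reading: for every (a,c,b) with drafted(a,c,b), signed(b,c).
Restrictor triples: (a1,c1,b1)→signed(b1,c1) ✓  (a1,c5,b5)→signed(b5,c5) ✗  (a1,c6,b5)→signed(b5,c6) ✓  (a2,c1,b5)→signed(b5,c1) ✗  (a2,c2,b2)→signed(b2,c2) ✗  (a2,c3,b2)→signed(b2,c3) ✗  (a2,c3,b3)→signed(b3,c3) ✓  (a2,c5,b1)→signed(b1,c5) ✗  (a3,c1,b3)→signed(b3,c1) ✓  (a4,c1,b5)→signed(b5,c1) ✗  (a4,c2,b2)→signed(b2,c2) ✗
Counterexamples (restrictor triples failing the scope): 7.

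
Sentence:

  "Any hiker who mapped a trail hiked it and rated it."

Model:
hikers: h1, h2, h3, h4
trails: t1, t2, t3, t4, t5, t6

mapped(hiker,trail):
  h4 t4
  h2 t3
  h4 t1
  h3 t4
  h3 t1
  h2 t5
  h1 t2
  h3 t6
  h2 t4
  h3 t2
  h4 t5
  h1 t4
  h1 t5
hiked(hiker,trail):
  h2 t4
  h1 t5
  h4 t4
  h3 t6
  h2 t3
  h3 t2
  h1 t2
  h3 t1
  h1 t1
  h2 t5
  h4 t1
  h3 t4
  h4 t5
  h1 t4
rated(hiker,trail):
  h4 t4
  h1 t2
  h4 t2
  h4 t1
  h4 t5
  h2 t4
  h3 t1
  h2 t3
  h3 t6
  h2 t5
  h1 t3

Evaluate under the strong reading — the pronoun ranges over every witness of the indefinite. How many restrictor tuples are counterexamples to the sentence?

4

"it" takes "a trail" as antecedent — a donkey pronoun bound across the clause boundary.
Strong reading: for every (h,t) with mapped(h,t), hiked(h,t) ∧ rated(h,t).
Restrictor pairs: (h1,t2) ✓  (h1,t4) ✗  (h1,t5) ✗  (h2,t3) ✓  (h2,t4) ✓  (h2,t5) ✓  (h3,t1) ✓  (h3,t2) ✗  (h3,t4) ✗  (h3,t6) ✓  (h4,t1) ✓  (h4,t4) ✓  (h4,t5) ✓
Counterexamples (restrictor pairs failing the scope): 4.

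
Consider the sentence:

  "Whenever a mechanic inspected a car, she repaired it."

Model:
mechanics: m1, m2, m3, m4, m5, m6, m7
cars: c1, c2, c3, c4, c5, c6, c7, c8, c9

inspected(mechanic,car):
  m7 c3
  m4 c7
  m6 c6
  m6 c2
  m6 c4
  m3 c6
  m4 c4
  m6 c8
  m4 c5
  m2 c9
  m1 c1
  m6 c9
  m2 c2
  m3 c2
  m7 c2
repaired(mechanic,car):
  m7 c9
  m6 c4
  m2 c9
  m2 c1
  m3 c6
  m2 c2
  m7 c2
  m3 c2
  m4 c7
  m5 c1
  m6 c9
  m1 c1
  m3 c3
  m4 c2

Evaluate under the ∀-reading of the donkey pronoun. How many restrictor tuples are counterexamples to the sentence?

"it" takes "a car" as antecedent — a donkey pronoun bound across the clause boundary.
Strong reading: for every (m,c) with inspected(m,c), repaired(m,c).
Restrictor pairs: (m1,c1) ✓  (m2,c2) ✓  (m2,c9) ✓  (m3,c2) ✓  (m3,c6) ✓  (m4,c4) ✗  (m4,c5) ✗  (m4,c7) ✓  (m6,c2) ✗  (m6,c4) ✓  (m6,c6) ✗  (m6,c8) ✗  (m6,c9) ✓  (m7,c2) ✓  (m7,c3) ✗
Counterexamples (restrictor pairs failing the scope): 6.

6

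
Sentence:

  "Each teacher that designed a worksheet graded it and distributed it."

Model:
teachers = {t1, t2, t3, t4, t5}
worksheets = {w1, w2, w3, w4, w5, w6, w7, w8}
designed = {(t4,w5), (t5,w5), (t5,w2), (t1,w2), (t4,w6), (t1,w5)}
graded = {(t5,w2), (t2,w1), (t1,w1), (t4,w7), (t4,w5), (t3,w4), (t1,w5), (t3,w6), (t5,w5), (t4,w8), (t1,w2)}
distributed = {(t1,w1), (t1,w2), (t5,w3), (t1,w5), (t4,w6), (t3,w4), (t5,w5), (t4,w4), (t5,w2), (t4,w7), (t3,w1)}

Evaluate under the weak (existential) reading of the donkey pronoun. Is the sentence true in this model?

"it" takes "a worksheet" as antecedent — a donkey pronoun bound across the clause boundary.
Weak reading: every teacher t with some designed-worksheet has at least one designed-worksheet w such that graded(t,w) ∧ distributed(t,w).
Per teacher: t1:✓  t4:✗  t5:✓
t4 has no witness among its designed-worksheets.

False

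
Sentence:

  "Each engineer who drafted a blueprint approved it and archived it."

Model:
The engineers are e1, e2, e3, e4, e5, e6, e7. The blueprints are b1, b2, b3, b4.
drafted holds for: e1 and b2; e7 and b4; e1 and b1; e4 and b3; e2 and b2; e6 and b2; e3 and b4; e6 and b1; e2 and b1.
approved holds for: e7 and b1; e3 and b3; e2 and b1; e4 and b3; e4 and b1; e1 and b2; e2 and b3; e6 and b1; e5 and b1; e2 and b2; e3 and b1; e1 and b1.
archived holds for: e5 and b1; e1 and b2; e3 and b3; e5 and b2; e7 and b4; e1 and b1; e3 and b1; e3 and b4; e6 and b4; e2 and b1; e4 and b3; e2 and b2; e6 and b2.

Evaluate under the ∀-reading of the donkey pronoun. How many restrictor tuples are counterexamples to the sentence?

"it" takes "a blueprint" as antecedent — a donkey pronoun bound across the clause boundary.
Strong reading: for every (e,b) with drafted(e,b), approved(e,b) ∧ archived(e,b).
Restrictor pairs: (e1,b1) ✓  (e1,b2) ✓  (e2,b1) ✓  (e2,b2) ✓  (e3,b4) ✗  (e4,b3) ✓  (e6,b1) ✗  (e6,b2) ✗  (e7,b4) ✗
Counterexamples (restrictor pairs failing the scope): 4.

4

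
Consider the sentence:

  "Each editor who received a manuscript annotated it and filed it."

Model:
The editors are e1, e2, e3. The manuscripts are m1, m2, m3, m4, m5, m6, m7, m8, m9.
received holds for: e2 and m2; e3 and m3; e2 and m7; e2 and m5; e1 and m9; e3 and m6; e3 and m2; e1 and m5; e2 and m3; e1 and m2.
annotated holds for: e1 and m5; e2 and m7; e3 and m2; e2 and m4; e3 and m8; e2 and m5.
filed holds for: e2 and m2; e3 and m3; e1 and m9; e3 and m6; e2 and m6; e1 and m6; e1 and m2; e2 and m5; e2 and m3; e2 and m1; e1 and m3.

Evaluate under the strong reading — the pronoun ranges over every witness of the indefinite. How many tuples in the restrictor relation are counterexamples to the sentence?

9

"it" takes "a manuscript" as antecedent — a donkey pronoun bound across the clause boundary.
Strong reading: for every (e,m) with received(e,m), annotated(e,m) ∧ filed(e,m).
Restrictor pairs: (e1,m2) ✗  (e1,m5) ✗  (e1,m9) ✗  (e2,m2) ✗  (e2,m3) ✗  (e2,m5) ✓  (e2,m7) ✗  (e3,m2) ✗  (e3,m3) ✗  (e3,m6) ✗
Counterexamples (restrictor pairs failing the scope): 9.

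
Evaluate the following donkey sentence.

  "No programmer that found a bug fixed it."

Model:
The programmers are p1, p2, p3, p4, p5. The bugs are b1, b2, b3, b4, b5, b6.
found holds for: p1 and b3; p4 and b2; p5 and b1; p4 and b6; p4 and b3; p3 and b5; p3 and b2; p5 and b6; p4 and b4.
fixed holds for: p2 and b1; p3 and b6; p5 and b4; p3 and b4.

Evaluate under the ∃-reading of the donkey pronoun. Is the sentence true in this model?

True

"it" takes "a bug" as antecedent — a donkey pronoun bound across the clause boundary.
Truth condition: for no (p,b) with found(p,b) does fixed(p,b) hold.
Restrictor pairs — does the scope hold? (p1,b3):fails  (p3,b2):fails  (p3,b5):fails  (p4,b2):fails  (p4,b3):fails  (p4,b4):fails  (p4,b6):fails  (p5,b1):fails  (p5,b6):fails
Scope holds for no restrictor pair, so the sentence is true.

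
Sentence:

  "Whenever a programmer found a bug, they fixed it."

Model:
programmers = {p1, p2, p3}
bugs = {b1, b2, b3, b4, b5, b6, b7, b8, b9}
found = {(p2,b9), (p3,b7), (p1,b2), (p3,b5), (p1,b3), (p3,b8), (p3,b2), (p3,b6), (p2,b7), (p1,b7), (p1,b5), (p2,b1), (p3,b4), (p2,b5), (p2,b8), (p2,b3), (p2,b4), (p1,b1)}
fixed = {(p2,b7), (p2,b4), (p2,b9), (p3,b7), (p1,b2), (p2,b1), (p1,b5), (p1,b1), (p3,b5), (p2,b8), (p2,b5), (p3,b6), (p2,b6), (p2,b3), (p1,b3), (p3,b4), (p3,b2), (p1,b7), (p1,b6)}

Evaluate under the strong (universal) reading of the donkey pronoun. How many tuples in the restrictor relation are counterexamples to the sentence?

1

"it" takes "a bug" as antecedent — a donkey pronoun bound across the clause boundary.
Strong reading: for every (p,b) with found(p,b), fixed(p,b).
Restrictor pairs: (p1,b1) ✓  (p1,b2) ✓  (p1,b3) ✓  (p1,b5) ✓  (p1,b7) ✓  (p2,b1) ✓  (p2,b3) ✓  (p2,b4) ✓  (p2,b5) ✓  (p2,b7) ✓  (p2,b8) ✓  (p2,b9) ✓  (p3,b2) ✓  (p3,b4) ✓  (p3,b5) ✓  (p3,b6) ✓  (p3,b7) ✓  (p3,b8) ✗
Counterexamples (restrictor pairs failing the scope): 1.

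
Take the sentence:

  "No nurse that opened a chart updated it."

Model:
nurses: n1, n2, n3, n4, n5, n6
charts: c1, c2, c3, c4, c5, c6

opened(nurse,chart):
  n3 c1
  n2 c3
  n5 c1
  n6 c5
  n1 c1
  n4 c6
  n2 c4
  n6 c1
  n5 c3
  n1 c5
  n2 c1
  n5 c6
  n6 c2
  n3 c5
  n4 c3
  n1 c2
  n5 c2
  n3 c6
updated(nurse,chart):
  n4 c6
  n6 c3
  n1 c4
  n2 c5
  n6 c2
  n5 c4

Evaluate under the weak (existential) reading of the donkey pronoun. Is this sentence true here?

False

"it" takes "a chart" as antecedent — a donkey pronoun bound across the clause boundary.
Truth condition: for no (n,c) with opened(n,c) does updated(n,c) hold.
Restrictor pairs — does the scope hold? (n1,c1):fails  (n1,c2):fails  (n1,c5):fails  (n2,c1):fails  (n2,c3):fails  (n2,c4):fails  (n3,c1):fails  (n3,c5):fails  (n3,c6):fails  (n4,c3):fails  (n4,c6):holds  (n5,c1):fails  (n5,c2):fails  (n5,c3):fails  (n5,c6):fails  (n6,c1):fails  (n6,c2):holds  (n6,c5):fails
Scope holds for 2 pair(s), so the sentence is false.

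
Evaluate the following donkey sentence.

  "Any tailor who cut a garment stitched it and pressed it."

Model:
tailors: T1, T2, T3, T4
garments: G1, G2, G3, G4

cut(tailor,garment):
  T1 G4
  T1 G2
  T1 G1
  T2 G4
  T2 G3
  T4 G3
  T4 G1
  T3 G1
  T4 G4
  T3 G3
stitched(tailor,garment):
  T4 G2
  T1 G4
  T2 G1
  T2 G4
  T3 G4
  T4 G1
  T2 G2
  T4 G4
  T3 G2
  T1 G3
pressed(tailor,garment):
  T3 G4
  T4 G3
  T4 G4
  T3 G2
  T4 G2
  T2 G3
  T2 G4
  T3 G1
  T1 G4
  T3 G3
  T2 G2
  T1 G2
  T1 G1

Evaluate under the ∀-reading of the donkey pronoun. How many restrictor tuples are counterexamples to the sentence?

7

"it" takes "a garment" as antecedent — a donkey pronoun bound across the clause boundary.
Strong reading: for every (t,g) with cut(t,g), stitched(t,g) ∧ pressed(t,g).
Restrictor pairs: (T1,G1) ✗  (T1,G2) ✗  (T1,G4) ✓  (T2,G3) ✗  (T2,G4) ✓  (T3,G1) ✗  (T3,G3) ✗  (T4,G1) ✗  (T4,G3) ✗  (T4,G4) ✓
Counterexamples (restrictor pairs failing the scope): 7.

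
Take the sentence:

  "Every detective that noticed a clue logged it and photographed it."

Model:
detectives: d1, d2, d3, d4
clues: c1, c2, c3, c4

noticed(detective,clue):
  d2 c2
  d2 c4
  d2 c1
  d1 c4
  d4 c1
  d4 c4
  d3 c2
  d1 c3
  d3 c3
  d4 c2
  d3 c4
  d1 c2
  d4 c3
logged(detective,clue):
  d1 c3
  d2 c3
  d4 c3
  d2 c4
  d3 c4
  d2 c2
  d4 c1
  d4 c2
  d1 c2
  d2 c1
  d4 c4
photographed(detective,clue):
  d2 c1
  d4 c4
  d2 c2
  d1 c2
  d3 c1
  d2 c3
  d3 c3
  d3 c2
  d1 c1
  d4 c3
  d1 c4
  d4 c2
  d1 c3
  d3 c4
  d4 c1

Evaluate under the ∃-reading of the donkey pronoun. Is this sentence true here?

"it" takes "a clue" as antecedent — a donkey pronoun bound across the clause boundary.
Weak reading: every detective d with some noticed-clue has at least one noticed-clue c such that logged(d,c) ∧ photographed(d,c).
Per detective: d1:✓  d2:✓  d3:✓  d4:✓
Every detective in the restrictor has a witness.

True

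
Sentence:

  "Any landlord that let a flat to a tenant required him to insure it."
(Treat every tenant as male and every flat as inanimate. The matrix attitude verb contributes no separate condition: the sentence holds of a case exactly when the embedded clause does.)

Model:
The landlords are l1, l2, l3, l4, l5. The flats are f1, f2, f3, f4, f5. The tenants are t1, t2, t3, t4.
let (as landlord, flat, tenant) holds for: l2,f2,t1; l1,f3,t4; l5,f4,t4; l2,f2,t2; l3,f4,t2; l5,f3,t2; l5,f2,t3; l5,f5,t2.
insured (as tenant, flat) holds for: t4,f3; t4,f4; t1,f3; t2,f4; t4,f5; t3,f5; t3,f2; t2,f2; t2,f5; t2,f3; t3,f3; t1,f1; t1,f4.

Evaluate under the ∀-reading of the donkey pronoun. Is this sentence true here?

"him" takes "a tenant" as antecedent and "it" takes "a flat"; both are donkey pronouns co-varying with the restrictor.
Strong reading: for every (l,f,t) with let(l,f,t), insured(t,f).
Restrictor triples: (l1,f3,t4)→insured(t4,f3) ✓  (l2,f2,t1)→insured(t1,f2) ✗  (l2,f2,t2)→insured(t2,f2) ✓  (l3,f4,t2)→insured(t2,f4) ✓  (l5,f2,t3)→insured(t3,f2) ✓  (l5,f3,t2)→insured(t2,f3) ✓  (l5,f4,t4)→insured(t4,f4) ✓  (l5,f5,t2)→insured(t2,f5) ✓
Counterexample: (l2,f2,t1) — insured(t1,f2) does not hold.

False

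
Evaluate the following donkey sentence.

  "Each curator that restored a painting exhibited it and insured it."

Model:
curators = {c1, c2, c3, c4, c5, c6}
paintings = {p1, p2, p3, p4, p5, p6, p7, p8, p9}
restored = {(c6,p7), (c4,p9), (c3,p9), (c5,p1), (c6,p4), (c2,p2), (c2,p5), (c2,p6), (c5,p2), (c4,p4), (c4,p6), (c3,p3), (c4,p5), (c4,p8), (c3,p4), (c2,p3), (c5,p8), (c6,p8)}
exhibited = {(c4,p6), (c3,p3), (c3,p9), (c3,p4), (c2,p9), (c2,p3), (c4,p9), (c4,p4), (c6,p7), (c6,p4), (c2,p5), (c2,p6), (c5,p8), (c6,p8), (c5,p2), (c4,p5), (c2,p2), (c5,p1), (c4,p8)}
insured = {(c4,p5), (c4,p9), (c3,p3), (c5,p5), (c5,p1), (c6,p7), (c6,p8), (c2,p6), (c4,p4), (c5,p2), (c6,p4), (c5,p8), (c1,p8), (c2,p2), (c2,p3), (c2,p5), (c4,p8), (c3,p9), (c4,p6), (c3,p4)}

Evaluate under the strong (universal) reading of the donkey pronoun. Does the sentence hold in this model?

True

"it" takes "a painting" as antecedent — a donkey pronoun bound across the clause boundary.
Strong reading: for every (c,p) with restored(c,p), exhibited(c,p) ∧ insured(c,p).
Restrictor pairs: (c2,p2) ✓  (c2,p3) ✓  (c2,p5) ✓  (c2,p6) ✓  (c3,p3) ✓  (c3,p4) ✓  (c3,p9) ✓  (c4,p4) ✓  (c4,p5) ✓  (c4,p6) ✓  (c4,p8) ✓  (c4,p9) ✓  (c5,p1) ✓  (c5,p2) ✓  (c5,p8) ✓  (c6,p4) ✓  (c6,p7) ✓  (c6,p8) ✓
Every restrictor pair satisfies the scope.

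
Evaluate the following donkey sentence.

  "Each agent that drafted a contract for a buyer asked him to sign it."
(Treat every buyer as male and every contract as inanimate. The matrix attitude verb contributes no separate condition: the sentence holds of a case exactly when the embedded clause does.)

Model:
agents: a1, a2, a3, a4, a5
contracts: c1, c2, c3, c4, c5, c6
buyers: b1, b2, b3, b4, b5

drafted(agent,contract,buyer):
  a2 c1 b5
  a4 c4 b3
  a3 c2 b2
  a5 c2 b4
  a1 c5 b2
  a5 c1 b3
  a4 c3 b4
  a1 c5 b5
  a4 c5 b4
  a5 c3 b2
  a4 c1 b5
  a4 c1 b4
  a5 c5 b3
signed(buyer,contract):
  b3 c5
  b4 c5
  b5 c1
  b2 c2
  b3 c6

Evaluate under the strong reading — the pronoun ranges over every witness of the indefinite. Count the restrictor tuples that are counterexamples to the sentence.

8

"him" takes "a buyer" as antecedent and "it" takes "a contract"; both are donkey pronouns co-varying with the restrictor.
Strong reading: for every (a,c,b) with drafted(a,c,b), signed(b,c).
Restrictor triples: (a1,c5,b2)→signed(b2,c5) ✗  (a1,c5,b5)→signed(b5,c5) ✗  (a2,c1,b5)→signed(b5,c1) ✓  (a3,c2,b2)→signed(b2,c2) ✓  (a4,c1,b4)→signed(b4,c1) ✗  (a4,c1,b5)→signed(b5,c1) ✓  (a4,c3,b4)→signed(b4,c3) ✗  (a4,c4,b3)→signed(b3,c4) ✗  (a4,c5,b4)→signed(b4,c5) ✓  (a5,c1,b3)→signed(b3,c1) ✗  (a5,c2,b4)→signed(b4,c2) ✗  (a5,c3,b2)→signed(b2,c3) ✗  (a5,c5,b3)→signed(b3,c5) ✓
Counterexamples (restrictor triples failing the scope): 8.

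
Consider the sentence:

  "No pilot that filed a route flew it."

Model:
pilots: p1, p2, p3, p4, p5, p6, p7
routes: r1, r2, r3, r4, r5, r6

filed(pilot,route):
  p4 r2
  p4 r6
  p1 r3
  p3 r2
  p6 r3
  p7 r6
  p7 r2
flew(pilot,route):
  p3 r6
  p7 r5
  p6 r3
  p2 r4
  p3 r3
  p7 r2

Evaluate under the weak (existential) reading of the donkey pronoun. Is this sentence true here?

"it" takes "a route" as antecedent — a donkey pronoun bound across the clause boundary.
Truth condition: for no (p,r) with filed(p,r) does flew(p,r) hold.
Restrictor pairs — does the scope hold? (p1,r3):fails  (p3,r2):fails  (p4,r2):fails  (p4,r6):fails  (p6,r3):holds  (p7,r2):holds  (p7,r6):fails
Scope holds for 2 pair(s), so the sentence is false.

False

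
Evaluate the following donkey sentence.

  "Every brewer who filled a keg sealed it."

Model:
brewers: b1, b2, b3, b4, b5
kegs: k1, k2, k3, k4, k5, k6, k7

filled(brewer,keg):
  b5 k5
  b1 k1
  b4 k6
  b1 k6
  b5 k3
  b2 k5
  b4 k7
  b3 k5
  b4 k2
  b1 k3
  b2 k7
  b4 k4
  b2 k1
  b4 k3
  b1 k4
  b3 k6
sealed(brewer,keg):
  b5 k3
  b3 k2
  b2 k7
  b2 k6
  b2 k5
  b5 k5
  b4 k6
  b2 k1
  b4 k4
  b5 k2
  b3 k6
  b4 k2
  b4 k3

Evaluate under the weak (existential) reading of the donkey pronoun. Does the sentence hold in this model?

False

"it" takes "a keg" as antecedent — a donkey pronoun bound across the clause boundary.
Weak reading: every brewer b with some filled-keg has at least one filled-keg k such that sealed(b,k).
Per brewer: b1:✗  b2:✓  b3:✓  b4:✓  b5:✓
b1 has no witness among its filled-kegs.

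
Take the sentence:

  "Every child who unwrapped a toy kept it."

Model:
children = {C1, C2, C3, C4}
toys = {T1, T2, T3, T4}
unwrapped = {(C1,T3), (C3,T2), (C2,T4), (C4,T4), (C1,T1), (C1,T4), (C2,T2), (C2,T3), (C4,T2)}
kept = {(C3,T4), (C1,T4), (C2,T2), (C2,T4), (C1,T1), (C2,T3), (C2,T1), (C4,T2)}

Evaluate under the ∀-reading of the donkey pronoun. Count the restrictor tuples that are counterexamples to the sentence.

"it" takes "a toy" as antecedent — a donkey pronoun bound across the clause boundary.
Strong reading: for every (c,t) with unwrapped(c,t), kept(c,t).
Restrictor pairs: (C1,T1) ✓  (C1,T3) ✗  (C1,T4) ✓  (C2,T2) ✓  (C2,T3) ✓  (C2,T4) ✓  (C3,T2) ✗  (C4,T2) ✓  (C4,T4) ✗
Counterexamples (restrictor pairs failing the scope): 3.

3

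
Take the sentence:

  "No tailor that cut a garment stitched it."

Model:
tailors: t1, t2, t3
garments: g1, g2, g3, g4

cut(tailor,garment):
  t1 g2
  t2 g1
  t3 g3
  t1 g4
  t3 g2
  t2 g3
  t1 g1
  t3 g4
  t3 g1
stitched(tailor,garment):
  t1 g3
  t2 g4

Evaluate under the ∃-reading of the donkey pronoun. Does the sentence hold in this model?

True

"it" takes "a garment" as antecedent — a donkey pronoun bound across the clause boundary.
Truth condition: for no (t,g) with cut(t,g) does stitched(t,g) hold.
Restrictor pairs — does the scope hold? (t1,g1):fails  (t1,g2):fails  (t1,g4):fails  (t2,g1):fails  (t2,g3):fails  (t3,g1):fails  (t3,g2):fails  (t3,g3):fails  (t3,g4):fails
Scope holds for no restrictor pair, so the sentence is true.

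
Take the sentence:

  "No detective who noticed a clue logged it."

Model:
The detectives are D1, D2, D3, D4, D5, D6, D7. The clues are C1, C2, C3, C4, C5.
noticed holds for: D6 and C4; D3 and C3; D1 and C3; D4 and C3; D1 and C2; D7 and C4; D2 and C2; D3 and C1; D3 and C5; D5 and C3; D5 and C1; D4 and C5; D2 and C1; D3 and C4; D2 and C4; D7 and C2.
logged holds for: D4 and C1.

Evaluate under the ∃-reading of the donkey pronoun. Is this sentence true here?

True

"it" takes "a clue" as antecedent — a donkey pronoun bound across the clause boundary.
Truth condition: for no (d,c) with noticed(d,c) does logged(d,c) hold.
Restrictor pairs — does the scope hold? (D1,C2):fails  (D1,C3):fails  (D2,C1):fails  (D2,C2):fails  (D2,C4):fails  (D3,C1):fails  (D3,C3):fails  (D3,C4):fails  (D3,C5):fails  (D4,C3):fails  (D4,C5):fails  (D5,C1):fails  (D5,C3):fails  (D6,C4):fails  (D7,C2):fails  (D7,C4):fails
Scope holds for no restrictor pair, so the sentence is true.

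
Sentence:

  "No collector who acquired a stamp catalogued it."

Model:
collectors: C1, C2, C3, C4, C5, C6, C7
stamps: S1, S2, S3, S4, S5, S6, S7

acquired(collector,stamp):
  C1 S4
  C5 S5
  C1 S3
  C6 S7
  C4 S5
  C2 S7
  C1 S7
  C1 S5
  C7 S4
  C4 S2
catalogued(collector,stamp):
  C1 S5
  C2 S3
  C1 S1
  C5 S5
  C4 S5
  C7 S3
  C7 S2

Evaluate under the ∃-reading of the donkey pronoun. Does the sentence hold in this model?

"it" takes "a stamp" as antecedent — a donkey pronoun bound across the clause boundary.
Truth condition: for no (c,s) with acquired(c,s) does catalogued(c,s) hold.
Restrictor pairs — does the scope hold? (C1,S3):fails  (C1,S4):fails  (C1,S5):holds  (C1,S7):fails  (C2,S7):fails  (C4,S2):fails  (C4,S5):holds  (C5,S5):holds  (C6,S7):fails  (C7,S4):fails
Scope holds for 3 pair(s), so the sentence is false.

False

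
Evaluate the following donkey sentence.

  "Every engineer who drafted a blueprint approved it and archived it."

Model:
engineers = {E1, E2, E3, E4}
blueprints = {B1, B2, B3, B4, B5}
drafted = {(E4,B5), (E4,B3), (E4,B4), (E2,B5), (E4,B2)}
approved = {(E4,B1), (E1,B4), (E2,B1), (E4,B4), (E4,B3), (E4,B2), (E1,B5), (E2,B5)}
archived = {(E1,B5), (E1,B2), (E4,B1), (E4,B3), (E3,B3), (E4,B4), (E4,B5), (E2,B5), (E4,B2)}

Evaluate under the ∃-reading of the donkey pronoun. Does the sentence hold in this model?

True

"it" takes "a blueprint" as antecedent — a donkey pronoun bound across the clause boundary.
Weak reading: every engineer e with some drafted-blueprint has at least one drafted-blueprint b such that approved(e,b) ∧ archived(e,b).
Per engineer: E2:✓  E4:✓
Every engineer in the restrictor has a witness.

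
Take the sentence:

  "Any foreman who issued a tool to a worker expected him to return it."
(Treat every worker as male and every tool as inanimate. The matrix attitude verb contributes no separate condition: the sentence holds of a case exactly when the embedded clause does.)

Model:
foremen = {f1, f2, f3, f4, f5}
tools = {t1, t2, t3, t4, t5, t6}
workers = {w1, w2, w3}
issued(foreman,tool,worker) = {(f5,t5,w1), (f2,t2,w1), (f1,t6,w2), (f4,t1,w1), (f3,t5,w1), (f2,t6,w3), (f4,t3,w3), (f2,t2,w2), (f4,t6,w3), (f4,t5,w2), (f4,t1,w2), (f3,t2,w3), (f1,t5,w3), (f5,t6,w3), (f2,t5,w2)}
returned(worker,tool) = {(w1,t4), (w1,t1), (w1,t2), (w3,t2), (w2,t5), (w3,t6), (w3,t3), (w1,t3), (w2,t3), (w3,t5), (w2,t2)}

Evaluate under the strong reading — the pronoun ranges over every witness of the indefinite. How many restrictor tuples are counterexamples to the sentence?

4

"him" takes "a worker" as antecedent and "it" takes "a tool"; both are donkey pronouns co-varying with the restrictor.
Strong reading: for every (f,t,w) with issued(f,t,w), returned(w,t).
Restrictor triples: (f1,t5,w3)→returned(w3,t5) ✓  (f1,t6,w2)→returned(w2,t6) ✗  (f2,t2,w1)→returned(w1,t2) ✓  (f2,t2,w2)→returned(w2,t2) ✓  (f2,t5,w2)→returned(w2,t5) ✓  (f2,t6,w3)→returned(w3,t6) ✓  (f3,t2,w3)→returned(w3,t2) ✓  (f3,t5,w1)→returned(w1,t5) ✗  (f4,t1,w1)→returned(w1,t1) ✓  (f4,t1,w2)→returned(w2,t1) ✗  (f4,t3,w3)→returned(w3,t3) ✓  (f4,t5,w2)→returned(w2,t5) ✓  (f4,t6,w3)→returned(w3,t6) ✓  (f5,t5,w1)→returned(w1,t5) ✗  (f5,t6,w3)→returned(w3,t6) ✓
Counterexamples (restrictor triples failing the scope): 4.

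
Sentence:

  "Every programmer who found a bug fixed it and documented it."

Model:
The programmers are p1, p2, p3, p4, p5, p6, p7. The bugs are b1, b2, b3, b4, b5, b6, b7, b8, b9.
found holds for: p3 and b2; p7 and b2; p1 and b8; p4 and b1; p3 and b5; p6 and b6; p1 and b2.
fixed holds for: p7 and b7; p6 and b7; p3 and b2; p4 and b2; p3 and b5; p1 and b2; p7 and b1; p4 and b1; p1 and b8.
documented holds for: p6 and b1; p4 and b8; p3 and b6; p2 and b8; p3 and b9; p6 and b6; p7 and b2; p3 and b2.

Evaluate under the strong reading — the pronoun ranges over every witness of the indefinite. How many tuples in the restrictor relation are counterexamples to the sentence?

"it" takes "a bug" as antecedent — a donkey pronoun bound across the clause boundary.
Strong reading: for every (p,b) with found(p,b), fixed(p,b) ∧ documented(p,b).
Restrictor pairs: (p1,b2) ✗  (p1,b8) ✗  (p3,b2) ✓  (p3,b5) ✗  (p4,b1) ✗  (p6,b6) ✗  (p7,b2) ✗
Counterexamples (restrictor pairs failing the scope): 6.

6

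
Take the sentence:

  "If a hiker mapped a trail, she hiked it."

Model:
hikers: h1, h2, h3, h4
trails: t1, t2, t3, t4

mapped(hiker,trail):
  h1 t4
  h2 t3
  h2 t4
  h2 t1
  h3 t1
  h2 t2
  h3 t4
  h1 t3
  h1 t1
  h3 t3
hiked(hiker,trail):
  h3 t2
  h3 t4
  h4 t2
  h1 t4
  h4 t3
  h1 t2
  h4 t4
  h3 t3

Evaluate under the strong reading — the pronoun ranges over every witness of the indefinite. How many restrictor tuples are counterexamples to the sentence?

"it" takes "a trail" as antecedent — a donkey pronoun bound across the clause boundary.
Strong reading: for every (h,t) with mapped(h,t), hiked(h,t).
Restrictor pairs: (h1,t1) ✗  (h1,t3) ✗  (h1,t4) ✓  (h2,t1) ✗  (h2,t2) ✗  (h2,t3) ✗  (h2,t4) ✗  (h3,t1) ✗  (h3,t3) ✓  (h3,t4) ✓
Counterexamples (restrictor pairs failing the scope): 7.

7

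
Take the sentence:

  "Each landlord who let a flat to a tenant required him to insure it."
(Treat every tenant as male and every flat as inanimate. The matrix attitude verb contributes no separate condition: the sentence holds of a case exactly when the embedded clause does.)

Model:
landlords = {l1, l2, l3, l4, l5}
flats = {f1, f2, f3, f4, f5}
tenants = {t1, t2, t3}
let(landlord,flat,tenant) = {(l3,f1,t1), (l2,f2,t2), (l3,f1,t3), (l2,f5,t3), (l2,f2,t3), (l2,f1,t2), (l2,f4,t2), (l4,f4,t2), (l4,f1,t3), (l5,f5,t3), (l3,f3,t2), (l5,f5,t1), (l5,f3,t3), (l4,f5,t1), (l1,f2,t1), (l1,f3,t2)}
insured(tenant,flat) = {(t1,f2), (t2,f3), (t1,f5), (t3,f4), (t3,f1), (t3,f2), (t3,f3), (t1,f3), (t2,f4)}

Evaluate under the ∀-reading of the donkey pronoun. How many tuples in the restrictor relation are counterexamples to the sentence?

5

"him" takes "a tenant" as antecedent and "it" takes "a flat"; both are donkey pronouns co-varying with the restrictor.
Strong reading: for every (l,f,t) with let(l,f,t), insured(t,f).
Restrictor triples: (l1,f2,t1)→insured(t1,f2) ✓  (l1,f3,t2)→insured(t2,f3) ✓  (l2,f1,t2)→insured(t2,f1) ✗  (l2,f2,t2)→insured(t2,f2) ✗  (l2,f2,t3)→insured(t3,f2) ✓  (l2,f4,t2)→insured(t2,f4) ✓  (l2,f5,t3)→insured(t3,f5) ✗  (l3,f1,t1)→insured(t1,f1) ✗  (l3,f1,t3)→insured(t3,f1) ✓  (l3,f3,t2)→insured(t2,f3) ✓  (l4,f1,t3)→insured(t3,f1) ✓  (l4,f4,t2)→insured(t2,f4) ✓  (l4,f5,t1)→insured(t1,f5) ✓  (l5,f3,t3)→insured(t3,f3) ✓  (l5,f5,t1)→insured(t1,f5) ✓  (l5,f5,t3)→insured(t3,f5) ✗
Counterexamples (restrictor triples failing the scope): 5.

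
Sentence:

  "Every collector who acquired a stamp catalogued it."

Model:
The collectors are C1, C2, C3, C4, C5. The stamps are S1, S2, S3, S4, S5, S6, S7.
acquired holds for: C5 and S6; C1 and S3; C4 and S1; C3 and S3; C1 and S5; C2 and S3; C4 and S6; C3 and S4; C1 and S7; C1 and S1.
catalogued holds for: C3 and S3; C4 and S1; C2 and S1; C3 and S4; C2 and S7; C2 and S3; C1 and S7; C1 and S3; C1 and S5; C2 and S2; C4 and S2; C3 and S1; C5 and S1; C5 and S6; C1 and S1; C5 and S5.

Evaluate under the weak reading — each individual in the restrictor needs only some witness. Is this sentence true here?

True

"it" takes "a stamp" as antecedent — a donkey pronoun bound across the clause boundary.
Weak reading: every collector c with some acquired-stamp has at least one acquired-stamp s such that catalogued(c,s).
Per collector: C1:✓  C2:✓  C3:✓  C4:✓  C5:✓
Every collector in the restrictor has a witness.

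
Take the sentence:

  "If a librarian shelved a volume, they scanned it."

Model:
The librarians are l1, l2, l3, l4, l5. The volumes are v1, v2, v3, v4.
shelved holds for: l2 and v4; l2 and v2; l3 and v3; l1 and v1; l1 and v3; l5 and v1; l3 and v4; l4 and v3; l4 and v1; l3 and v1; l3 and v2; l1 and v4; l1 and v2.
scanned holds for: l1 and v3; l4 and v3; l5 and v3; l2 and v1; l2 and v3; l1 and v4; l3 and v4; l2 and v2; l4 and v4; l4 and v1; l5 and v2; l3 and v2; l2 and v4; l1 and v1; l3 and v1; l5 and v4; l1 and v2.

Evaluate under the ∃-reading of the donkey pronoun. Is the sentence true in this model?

False

"it" takes "a volume" as antecedent — a donkey pronoun bound across the clause boundary.
Weak reading: every librarian l with some shelved-volume has at least one shelved-volume v such that scanned(l,v).
Per librarian: l1:✓  l2:✓  l3:✓  l4:✓  l5:✗
l5 has no witness among its shelved-volumes.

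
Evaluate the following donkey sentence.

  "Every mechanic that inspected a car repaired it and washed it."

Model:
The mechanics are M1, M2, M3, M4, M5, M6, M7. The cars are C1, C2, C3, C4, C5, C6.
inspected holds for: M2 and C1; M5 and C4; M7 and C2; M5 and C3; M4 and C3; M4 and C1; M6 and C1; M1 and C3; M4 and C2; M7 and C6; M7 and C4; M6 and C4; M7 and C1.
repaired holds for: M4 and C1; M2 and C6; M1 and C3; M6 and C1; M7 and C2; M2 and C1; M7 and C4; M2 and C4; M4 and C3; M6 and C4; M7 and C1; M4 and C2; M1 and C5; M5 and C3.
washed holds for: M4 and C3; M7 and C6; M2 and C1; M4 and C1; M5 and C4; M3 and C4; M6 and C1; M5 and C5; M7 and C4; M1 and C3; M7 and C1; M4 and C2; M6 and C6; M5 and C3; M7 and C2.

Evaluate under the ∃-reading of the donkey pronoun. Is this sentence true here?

True

"it" takes "a car" as antecedent — a donkey pronoun bound across the clause boundary.
Weak reading: every mechanic m with some inspected-car has at least one inspected-car c such that repaired(m,c) ∧ washed(m,c).
Per mechanic: M1:✓  M2:✓  M4:✓  M5:✓  M6:✓  M7:✓
Every mechanic in the restrictor has a witness.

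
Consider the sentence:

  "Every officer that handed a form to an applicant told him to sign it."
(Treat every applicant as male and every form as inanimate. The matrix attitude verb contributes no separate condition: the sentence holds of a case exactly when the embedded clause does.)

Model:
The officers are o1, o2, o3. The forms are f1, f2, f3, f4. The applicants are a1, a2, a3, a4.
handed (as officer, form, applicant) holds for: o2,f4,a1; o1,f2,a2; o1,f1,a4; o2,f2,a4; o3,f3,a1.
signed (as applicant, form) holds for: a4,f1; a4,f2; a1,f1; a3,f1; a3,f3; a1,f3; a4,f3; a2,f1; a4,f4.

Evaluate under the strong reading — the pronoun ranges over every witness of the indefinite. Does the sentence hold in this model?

False

"him" takes "an applicant" as antecedent and "it" takes "a form"; both are donkey pronouns co-varying with the restrictor.
Strong reading: for every (o,f,a) with handed(o,f,a), signed(a,f).
Restrictor triples: (o1,f1,a4)→signed(a4,f1) ✓  (o1,f2,a2)→signed(a2,f2) ✗  (o2,f2,a4)→signed(a4,f2) ✓  (o2,f4,a1)→signed(a1,f4) ✗  (o3,f3,a1)→signed(a1,f3) ✓
Counterexample: (o1,f2,a2) — signed(a2,f2) does not hold.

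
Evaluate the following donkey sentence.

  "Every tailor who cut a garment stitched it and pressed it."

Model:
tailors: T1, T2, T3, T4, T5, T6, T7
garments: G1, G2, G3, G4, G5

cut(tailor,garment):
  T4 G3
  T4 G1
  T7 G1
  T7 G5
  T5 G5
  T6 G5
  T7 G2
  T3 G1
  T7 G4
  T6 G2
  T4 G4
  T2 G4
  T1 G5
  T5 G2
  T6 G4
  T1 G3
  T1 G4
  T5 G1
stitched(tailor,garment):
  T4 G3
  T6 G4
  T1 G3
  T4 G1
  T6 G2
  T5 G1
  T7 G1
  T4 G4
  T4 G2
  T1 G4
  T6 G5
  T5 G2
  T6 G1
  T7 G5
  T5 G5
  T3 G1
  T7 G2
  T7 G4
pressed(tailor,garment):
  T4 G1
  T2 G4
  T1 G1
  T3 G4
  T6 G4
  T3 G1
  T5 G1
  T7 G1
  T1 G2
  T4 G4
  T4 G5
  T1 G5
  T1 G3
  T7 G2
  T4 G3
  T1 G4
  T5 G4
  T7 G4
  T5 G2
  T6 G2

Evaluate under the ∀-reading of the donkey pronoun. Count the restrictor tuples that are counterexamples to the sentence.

"it" takes "a garment" as antecedent — a donkey pronoun bound across the clause boundary.
Strong reading: for every (t,g) with cut(t,g), stitched(t,g) ∧ pressed(t,g).
Restrictor pairs: (T1,G3) ✓  (T1,G4) ✓  (T1,G5) ✗  (T2,G4) ✗  (T3,G1) ✓  (T4,G1) ✓  (T4,G3) ✓  (T4,G4) ✓  (T5,G1) ✓  (T5,G2) ✓  (T5,G5) ✗  (T6,G2) ✓  (T6,G4) ✓  (T6,G5) ✗  (T7,G1) ✓  (T7,G2) ✓  (T7,G4) ✓  (T7,G5) ✗
Counterexamples (restrictor pairs failing the scope): 5.

5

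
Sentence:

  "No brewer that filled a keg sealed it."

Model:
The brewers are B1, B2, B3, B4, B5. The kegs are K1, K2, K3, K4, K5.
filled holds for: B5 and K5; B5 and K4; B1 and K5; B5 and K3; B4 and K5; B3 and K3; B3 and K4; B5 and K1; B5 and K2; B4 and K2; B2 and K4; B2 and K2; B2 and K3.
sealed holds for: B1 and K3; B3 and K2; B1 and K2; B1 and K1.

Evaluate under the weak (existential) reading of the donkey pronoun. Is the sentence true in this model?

True

"it" takes "a keg" as antecedent — a donkey pronoun bound across the clause boundary.
Truth condition: for no (b,k) with filled(b,k) does sealed(b,k) hold.
Restrictor pairs — does the scope hold? (B1,K5):fails  (B2,K2):fails  (B2,K3):fails  (B2,K4):fails  (B3,K3):fails  (B3,K4):fails  (B4,K2):fails  (B4,K5):fails  (B5,K1):fails  (B5,K2):fails  (B5,K3):fails  (B5,K4):fails  (B5,K5):fails
Scope holds for no restrictor pair, so the sentence is true.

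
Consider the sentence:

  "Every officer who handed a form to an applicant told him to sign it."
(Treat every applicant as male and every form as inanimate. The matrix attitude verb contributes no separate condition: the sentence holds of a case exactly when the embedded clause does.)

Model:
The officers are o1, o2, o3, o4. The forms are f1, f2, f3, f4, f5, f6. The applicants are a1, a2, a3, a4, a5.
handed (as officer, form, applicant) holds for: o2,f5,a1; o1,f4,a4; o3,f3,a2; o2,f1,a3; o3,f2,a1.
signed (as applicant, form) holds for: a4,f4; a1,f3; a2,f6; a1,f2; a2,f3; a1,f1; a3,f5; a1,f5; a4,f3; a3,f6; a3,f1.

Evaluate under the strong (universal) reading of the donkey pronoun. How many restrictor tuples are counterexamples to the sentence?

"him" takes "an applicant" as antecedent and "it" takes "a form"; both are donkey pronouns co-varying with the restrictor.
Strong reading: for every (o,f,a) with handed(o,f,a), signed(a,f).
Restrictor triples: (o1,f4,a4)→signed(a4,f4) ✓  (o2,f1,a3)→signed(a3,f1) ✓  (o2,f5,a1)→signed(a1,f5) ✓  (o3,f2,a1)→signed(a1,f2) ✓  (o3,f3,a2)→signed(a2,f3) ✓
Counterexamples (restrictor triples failing the scope): 0.

0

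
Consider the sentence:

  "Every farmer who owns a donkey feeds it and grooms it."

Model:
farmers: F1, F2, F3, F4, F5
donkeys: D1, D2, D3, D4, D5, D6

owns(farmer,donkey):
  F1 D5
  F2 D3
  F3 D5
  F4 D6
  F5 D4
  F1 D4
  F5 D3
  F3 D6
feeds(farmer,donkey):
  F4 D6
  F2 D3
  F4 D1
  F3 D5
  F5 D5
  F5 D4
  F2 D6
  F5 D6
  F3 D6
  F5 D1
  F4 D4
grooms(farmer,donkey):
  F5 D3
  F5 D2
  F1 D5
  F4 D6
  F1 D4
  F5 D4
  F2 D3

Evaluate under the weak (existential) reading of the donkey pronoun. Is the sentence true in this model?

"it" takes "a donkey" as antecedent — a donkey pronoun bound across the clause boundary.
Weak reading: every farmer f with some owns-donkey has at least one owns-donkey d such that feeds(f,d) ∧ grooms(f,d).
Per farmer: F1:✗  F2:✓  F3:✗  F4:✓  F5:✓
F1 has no witness among its owns-donkeys.

False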